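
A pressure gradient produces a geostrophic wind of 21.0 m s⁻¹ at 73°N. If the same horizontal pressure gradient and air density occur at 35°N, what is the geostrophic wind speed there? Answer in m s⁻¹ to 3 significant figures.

35.0 m s⁻¹

With the same pressure gradient and density, V_g ∝ 1/f ∝ 1/sin φ.
V₂ = V₁ · sin φ₁ / sin φ₂ = 21.0 × sin 73° / sin 35°
V₂ = 21.0 × 0.9563/0.5736 = 35.0 m s⁻¹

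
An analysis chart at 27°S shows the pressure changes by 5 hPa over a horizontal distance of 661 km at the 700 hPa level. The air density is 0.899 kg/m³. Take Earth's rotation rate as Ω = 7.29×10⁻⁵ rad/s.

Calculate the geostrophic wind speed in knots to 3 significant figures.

Coriolis parameter at 27°S:
f = 2Ω sin φ = 2 × 7.29×10⁻⁵ × sin 27° = 6.62×10⁻⁵ s⁻¹
Pressure gradient: |∂P/∂n| = 500 Pa / 661000 m = 7.56×10⁻⁴ Pa/m
Geostrophic balance (pressure-gradient force = Coriolis force):
V_g = (1/(fρ)) |∂P/∂n| = 7.56×10⁻⁴ / (6.62×10⁻⁵ × 0.899) = 12.7 m/s
Converting: 12.7 m/s × 1.944 = 24.7 knots

24.7 knots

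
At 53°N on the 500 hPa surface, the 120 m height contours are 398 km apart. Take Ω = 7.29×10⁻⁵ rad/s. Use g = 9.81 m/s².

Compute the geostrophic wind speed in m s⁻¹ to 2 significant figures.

25 m s⁻¹

Coriolis parameter at 53°N:
f = 2Ω sin φ = 2 × 7.29×10⁻⁵ × sin 53° = 1.16×10⁻⁴ s⁻¹
Height gradient: |∂Z/∂n| = 120 m / 398000 m = 3.02×10⁻⁴
On a pressure surface, geostrophic balance gives V_g = (g/f)|∂Z/∂n|:
V_g = 9.81 × 3.02×10⁻⁴ / 1.16×10⁻⁴ = 25.4 m/s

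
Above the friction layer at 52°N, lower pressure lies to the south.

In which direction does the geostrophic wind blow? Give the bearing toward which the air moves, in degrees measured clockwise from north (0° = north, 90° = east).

The pressure-gradient force points toward the south (bearing 180°).
Geostrophic balance: in the Northern Hemisphere the Coriolis force deflects motion to the right, so the geostrophic wind blows 90° to the right of the pressure-gradient force (low pressure on the left).
Rotating 180° by 90° clockwise gives 270° — the wind blows toward the west.

270°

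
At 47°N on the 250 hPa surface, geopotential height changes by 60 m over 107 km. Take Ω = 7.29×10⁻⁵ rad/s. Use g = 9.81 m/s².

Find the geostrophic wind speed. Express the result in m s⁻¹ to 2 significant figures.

Coriolis parameter at 47°N:
f = 2Ω sin φ = 2 × 7.29×10⁻⁵ × sin 47° = 1.07×10⁻⁴ s⁻¹
Height gradient: |∂Z/∂n| = 60 m / 107000 m = 5.61×10⁻⁴
On a pressure surface, geostrophic balance gives V_g = (g/f)|∂Z/∂n|:
V_g = 9.81 × 5.61×10⁻⁴ / 1.07×10⁻⁴ = 51.6 m/s

52 m s⁻¹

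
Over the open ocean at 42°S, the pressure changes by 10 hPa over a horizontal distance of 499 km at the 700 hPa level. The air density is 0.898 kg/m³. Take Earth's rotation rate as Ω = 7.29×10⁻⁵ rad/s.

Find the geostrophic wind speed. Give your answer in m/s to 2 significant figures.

23 m/s

Coriolis parameter at 42°S:
f = 2Ω sin φ = 2 × 7.29×10⁻⁵ × sin 42° = 9.76×10⁻⁵ s⁻¹
Pressure gradient: |∂P/∂n| = 1000 Pa / 499000 m = 2.00×10⁻³ Pa/m
Geostrophic balance (pressure-gradient force = Coriolis force):
V_g = (1/(fρ)) |∂P/∂n| = 2.00×10⁻³ / (9.76×10⁻⁵ × 0.898) = 22.9 m/s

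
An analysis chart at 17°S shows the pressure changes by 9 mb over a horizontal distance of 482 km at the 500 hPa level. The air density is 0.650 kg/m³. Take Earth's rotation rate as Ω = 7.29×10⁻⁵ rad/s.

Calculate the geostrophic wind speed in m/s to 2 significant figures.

67 m/s

Coriolis parameter at 17°S:
f = 2Ω sin φ = 2 × 7.29×10⁻⁵ × sin 17° = 4.26×10⁻⁵ s⁻¹
Pressure gradient: |∂P/∂n| = 900 Pa / 482000 m = 1.87×10⁻³ Pa/m
Geostrophic balance (pressure-gradient force = Coriolis force):
V_g = (1/(fρ)) |∂P/∂n| = 1.87×10⁻³ / (4.26×10⁻⁵ × 0.650) = 67.4 m/s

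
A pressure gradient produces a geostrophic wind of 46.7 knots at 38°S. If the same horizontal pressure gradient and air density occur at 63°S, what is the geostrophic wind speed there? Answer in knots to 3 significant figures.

32.3 knots

With the same pressure gradient and density, V_g ∝ 1/f ∝ 1/sin φ.
V₂ = V₁ · sin φ₁ / sin φ₂ = 46.7 × sin 38° / sin 63°
V₂ = 46.7 × 0.6157/0.8910 = 32.3 knots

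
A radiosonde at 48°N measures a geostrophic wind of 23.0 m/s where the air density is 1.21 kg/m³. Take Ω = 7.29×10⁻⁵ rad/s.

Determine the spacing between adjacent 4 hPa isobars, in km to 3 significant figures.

Coriolis parameter at 48°N:
f = 2Ω sin φ = 2 × 7.29×10⁻⁵ × sin 48° = 1.08×10⁻⁴ s⁻¹
Geostrophic balance rearranged: |∂P/∂n| = f ρ V_g
|∂P/∂n| = 1.08×10⁻⁴ × 1.21 × 23.0 = 3.02×10⁻³ Pa/m
Isobar spacing: Δn = ΔP/|∂P/∂n| = 400 Pa / 3.02×10⁻³ Pa/m = 132653 m ≈ 133 km

133 km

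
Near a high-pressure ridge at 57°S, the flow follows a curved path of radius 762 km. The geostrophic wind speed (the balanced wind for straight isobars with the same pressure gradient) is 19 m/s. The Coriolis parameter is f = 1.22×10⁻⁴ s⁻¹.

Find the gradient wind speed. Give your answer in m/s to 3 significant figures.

Around a high, pressure-gradient force acts outward with centrifugal, so Coriolis balances both:
fV = (1/ρ)|∂P/∂n| + V²/R  →  V² − fR·V + fR·V_g = 0
With fR = 1.22×10⁻⁴ × 762×10³ m = 93.0 m/s:
V = [fR − √((fR)² − 4 fR V_g)]/2 = [93.0 − √(93.0² − 4×93.0×19)]/2 = 26.6 m/s
Supergeostrophic (V > V_g = 19 m/s), as expected around a high.

26.6 m/s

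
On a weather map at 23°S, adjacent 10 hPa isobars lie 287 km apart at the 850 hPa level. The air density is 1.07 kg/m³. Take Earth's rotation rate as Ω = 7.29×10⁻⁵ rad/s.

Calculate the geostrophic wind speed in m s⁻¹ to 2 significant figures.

57 m s⁻¹

Coriolis parameter at 23°S:
f = 2Ω sin φ = 2 × 7.29×10⁻⁵ × sin 23° = 5.70×10⁻⁵ s⁻¹
Pressure gradient: |∂P/∂n| = 1000 Pa / 287000 m = 3.48×10⁻³ Pa/m
Geostrophic balance (pressure-gradient force = Coriolis force):
V_g = (1/(fρ)) |∂P/∂n| = 3.48×10⁻³ / (5.70×10⁻⁵ × 1.07) = 57.2 m/s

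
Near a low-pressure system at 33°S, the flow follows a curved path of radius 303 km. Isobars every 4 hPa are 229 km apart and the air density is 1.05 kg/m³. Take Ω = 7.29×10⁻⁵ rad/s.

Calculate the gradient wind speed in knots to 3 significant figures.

26.1 knots

Coriolis parameter at 33°S:
f = 2Ω sin φ = 2 × 7.29×10⁻⁵ × sin 33° = 7.94×10⁻⁵ s⁻¹
Pressure gradient: |∂P/∂n| = 400 Pa / 229000 m = 1.75×10⁻³ Pa/m
Geostrophic speed: V_g = |∂P/∂n|/(fρ) = 1.75×10⁻³/(7.94×10⁻⁵ × 1.05) = 20.9 m/s
Around a low, centrifugal force acts outward with Coriolis, so pressure-gradient force balances both:
(1/ρ)|∂P/∂n| = fV + V²/R  →  V² + fR·V − fR·V_g = 0
With fR = 7.94×10⁻⁵ × 303×10³ m = 24.1 m/s:
V = [−fR + √((fR)² + 4 fR V_g)]/2 = [−24.1 + √(24.1² + 4×24.1×20.9)]/2 = 13.4 m/s
Subgeostrophic (V < V_g = 20.9 m/s), as expected around a low.
Converting: 13.4 m/s × 1.944 = 26.1 knots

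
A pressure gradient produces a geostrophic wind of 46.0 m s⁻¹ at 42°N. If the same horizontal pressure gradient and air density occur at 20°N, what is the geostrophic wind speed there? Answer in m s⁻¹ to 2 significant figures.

With the same pressure gradient and density, V_g ∝ 1/f ∝ 1/sin φ.
V₂ = V₁ · sin φ₁ / sin φ₂ = 46.0 × sin 42° / sin 20°
V₂ = 46.0 × 0.6691/0.3420 = 90 m s⁻¹

90 m s⁻¹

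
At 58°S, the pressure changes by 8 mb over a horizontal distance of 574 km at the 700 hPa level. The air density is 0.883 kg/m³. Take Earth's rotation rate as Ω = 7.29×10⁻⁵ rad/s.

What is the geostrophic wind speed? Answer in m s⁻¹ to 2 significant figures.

13 m s⁻¹

Coriolis parameter at 58°S:
f = 2Ω sin φ = 2 × 7.29×10⁻⁵ × sin 58° = 1.24×10⁻⁴ s⁻¹
Pressure gradient: |∂P/∂n| = 800 Pa / 574000 m = 1.39×10⁻³ Pa/m
Geostrophic balance (pressure-gradient force = Coriolis force):
V_g = (1/(fρ)) |∂P/∂n| = 1.39×10⁻³ / (1.24×10⁻⁴ × 0.883) = 12.8 m/s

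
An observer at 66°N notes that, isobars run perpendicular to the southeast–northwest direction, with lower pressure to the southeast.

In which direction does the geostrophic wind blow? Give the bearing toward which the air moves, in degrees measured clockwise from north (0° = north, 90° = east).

225°

The pressure-gradient force points toward the southeast (bearing 135°).
Geostrophic balance: in the Northern Hemisphere the Coriolis force deflects motion to the right, so the geostrophic wind blows 90° to the right of the pressure-gradient force (low pressure on the left).
Rotating 135° by 90° clockwise gives 225° — the wind blows toward the southwest.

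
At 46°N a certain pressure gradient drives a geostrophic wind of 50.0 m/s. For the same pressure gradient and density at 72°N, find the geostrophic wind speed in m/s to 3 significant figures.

37.8 m/s

With the same pressure gradient and density, V_g ∝ 1/f ∝ 1/sin φ.
V₂ = V₁ · sin φ₁ / sin φ₂ = 50.0 × sin 46° / sin 72°
V₂ = 50.0 × 0.7193/0.9511 = 37.8 m/s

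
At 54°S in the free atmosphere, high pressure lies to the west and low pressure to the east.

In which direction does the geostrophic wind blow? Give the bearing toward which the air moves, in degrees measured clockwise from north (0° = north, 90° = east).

000°

The pressure-gradient force points toward the east (bearing 090°).
Geostrophic balance: in the Southern Hemisphere the Coriolis force deflects motion to the left, so the geostrophic wind blows 90° to the left of the pressure-gradient force (low pressure on the right).
Rotating 090° by 90° counterclockwise gives 000° — the wind blows toward the north.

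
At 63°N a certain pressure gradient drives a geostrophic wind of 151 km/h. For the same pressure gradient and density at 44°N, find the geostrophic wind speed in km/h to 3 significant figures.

194 km/h

With the same pressure gradient and density, V_g ∝ 1/f ∝ 1/sin φ.
V₂ = V₁ · sin φ₁ / sin φ₂ = 151 × sin 63° / sin 44°
V₂ = 151 × 0.8910/0.6947 = 194 km/h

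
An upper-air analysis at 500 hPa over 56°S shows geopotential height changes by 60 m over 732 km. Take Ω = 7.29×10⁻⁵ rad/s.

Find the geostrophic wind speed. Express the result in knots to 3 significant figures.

Coriolis parameter at 56°S:
f = 2Ω sin φ = 2 × 7.29×10⁻⁵ × sin 56° = 1.21×10⁻⁴ s⁻¹
Height gradient: |∂Z/∂n| = 60 m / 732000 m = 8.20×10⁻⁵
On a pressure surface, geostrophic balance gives V_g = (g/f)|∂Z/∂n|:
V_g = 9.81 × 8.20×10⁻⁵ / 1.21×10⁻⁴ = 6.65 m/s
Converting: 6.65 m/s × 1.944 = 12.9 knots

12.9 knots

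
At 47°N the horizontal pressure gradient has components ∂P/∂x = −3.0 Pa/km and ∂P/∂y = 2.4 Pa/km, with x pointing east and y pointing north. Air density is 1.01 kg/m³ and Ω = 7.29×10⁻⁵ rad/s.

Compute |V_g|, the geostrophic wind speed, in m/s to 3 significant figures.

35.7 m/s

Coriolis parameter at 47°N:
f = 2Ω sin φ = 2 × 7.29×10⁻⁵ × sin 47° = 1.07×10⁻⁴ s⁻¹
Component geostrophic relations (x east, y north):
u_g = −(1/(fρ)) ∂P/∂y,  v_g = (1/(fρ)) ∂P/∂x
u_g = −(2.4×10⁻³)/(1.07×10⁻⁴ × 1.01) = −22.3 m/s;  v_g = (−3.0×10⁻³)/(1.07×10⁻⁴ × 1.01) = −27.9 m/s
|V_g| = √(u_g² + v_g²) = 35.7 m/s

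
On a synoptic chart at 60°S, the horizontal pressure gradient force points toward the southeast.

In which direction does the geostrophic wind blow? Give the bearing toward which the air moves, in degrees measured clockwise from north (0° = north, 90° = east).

045°

The pressure-gradient force points toward the southeast (bearing 135°).
Geostrophic balance: in the Southern Hemisphere the Coriolis force deflects motion to the left, so the geostrophic wind blows 90° to the left of the pressure-gradient force (low pressure on the right).
Rotating 135° by 90° counterclockwise gives 045° — the wind blows toward the northeast.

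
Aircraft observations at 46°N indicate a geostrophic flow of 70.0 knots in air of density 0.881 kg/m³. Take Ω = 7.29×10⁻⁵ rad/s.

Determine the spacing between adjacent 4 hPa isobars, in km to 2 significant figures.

120 km

Coriolis parameter at 46°N:
f = 2Ω sin φ = 2 × 7.29×10⁻⁵ × sin 46° = 1.05×10⁻⁴ s⁻¹
Wind speed in SI: 70.0 knots = 36.0 m/s
Geostrophic balance rearranged: |∂P/∂n| = f ρ V_g
|∂P/∂n| = 1.05×10⁻⁴ × 0.881 × 36.0 = 3.33×10⁻³ Pa/m
Isobar spacing: Δn = ΔP/|∂P/∂n| = 400 Pa / 3.33×10⁻³ Pa/m = 120214 m ≈ 120 km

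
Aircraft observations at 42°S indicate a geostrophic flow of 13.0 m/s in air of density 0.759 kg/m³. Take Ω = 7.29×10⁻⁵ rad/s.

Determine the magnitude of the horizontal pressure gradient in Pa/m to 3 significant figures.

Coriolis parameter at 42°S:
f = 2Ω sin φ = 2 × 7.29×10⁻⁵ × sin 42° = 9.76×10⁻⁵ s⁻¹
Geostrophic balance rearranged: |∂P/∂n| = f ρ V_g
|∂P/∂n| = 9.76×10⁻⁵ × 0.759 × 13.0 = 9.63×10⁻⁴ Pa/m

9.63×10⁻⁴ Pa/m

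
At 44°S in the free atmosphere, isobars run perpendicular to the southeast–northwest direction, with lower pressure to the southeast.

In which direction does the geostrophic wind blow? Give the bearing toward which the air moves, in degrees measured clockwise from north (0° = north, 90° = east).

The pressure-gradient force points toward the southeast (bearing 135°).
Geostrophic balance: in the Southern Hemisphere the Coriolis force deflects motion to the left, so the geostrophic wind blows 90° to the left of the pressure-gradient force (low pressure on the right).
Rotating 135° by 90° counterclockwise gives 045° — the wind blows toward the northeast.

045°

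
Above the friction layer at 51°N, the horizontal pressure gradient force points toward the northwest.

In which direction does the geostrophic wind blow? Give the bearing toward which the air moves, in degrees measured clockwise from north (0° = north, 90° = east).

The pressure-gradient force points toward the northwest (bearing 315°).
Geostrophic balance: in the Northern Hemisphere the Coriolis force deflects motion to the right, so the geostrophic wind blows 90° to the right of the pressure-gradient force (low pressure on the left).
Rotating 315° by 90° clockwise gives 045° — the wind blows toward the northeast.

045°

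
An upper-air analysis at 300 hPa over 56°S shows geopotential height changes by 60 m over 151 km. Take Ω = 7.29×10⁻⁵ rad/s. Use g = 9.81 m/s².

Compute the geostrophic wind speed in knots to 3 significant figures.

62.7 knots

Coriolis parameter at 56°S:
f = 2Ω sin φ = 2 × 7.29×10⁻⁵ × sin 56° = 1.21×10⁻⁴ s⁻¹
Height gradient: |∂Z/∂n| = 60 m / 151000 m = 3.97×10⁻⁴
On a pressure surface, geostrophic balance gives V_g = (g/f)|∂Z/∂n|:
V_g = 9.81 × 3.97×10⁻⁴ / 1.21×10⁻⁴ = 32.2 m/s
Converting: 32.2 m/s × 1.944 = 62.7 knots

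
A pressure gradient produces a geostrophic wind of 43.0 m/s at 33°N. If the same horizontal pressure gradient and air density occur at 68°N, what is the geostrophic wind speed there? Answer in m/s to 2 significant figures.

With the same pressure gradient and density, V_g ∝ 1/f ∝ 1/sin φ.
V₂ = V₁ · sin φ₁ / sin φ₂ = 43.0 × sin 33° / sin 68°
V₂ = 43.0 × 0.5446/0.9272 = 25 m/s

25 m/s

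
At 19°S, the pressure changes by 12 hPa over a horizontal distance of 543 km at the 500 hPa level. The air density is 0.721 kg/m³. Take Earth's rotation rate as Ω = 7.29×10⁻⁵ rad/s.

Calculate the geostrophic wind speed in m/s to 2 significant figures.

65 m/s

Coriolis parameter at 19°S:
f = 2Ω sin φ = 2 × 7.29×10⁻⁵ × sin 19° = 4.75×10⁻⁵ s⁻¹
Pressure gradient: |∂P/∂n| = 1200 Pa / 543000 m = 2.21×10⁻³ Pa/m
Geostrophic balance (pressure-gradient force = Coriolis force):
V_g = (1/(fρ)) |∂P/∂n| = 2.21×10⁻³ / (4.75×10⁻⁵ × 0.721) = 64.6 m/s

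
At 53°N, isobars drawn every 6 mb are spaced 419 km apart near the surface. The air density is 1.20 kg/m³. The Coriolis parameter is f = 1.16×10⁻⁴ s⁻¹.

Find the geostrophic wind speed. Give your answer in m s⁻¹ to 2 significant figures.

Pressure gradient: |∂P/∂n| = 600 Pa / 419000 m = 1.43×10⁻³ Pa/m
Geostrophic balance (pressure-gradient force = Coriolis force):
V_g = (1/(fρ)) |∂P/∂n| = 1.43×10⁻³ / (1.16×10⁻⁴ × 1.20) = 10.3 m/s

10 m s⁻¹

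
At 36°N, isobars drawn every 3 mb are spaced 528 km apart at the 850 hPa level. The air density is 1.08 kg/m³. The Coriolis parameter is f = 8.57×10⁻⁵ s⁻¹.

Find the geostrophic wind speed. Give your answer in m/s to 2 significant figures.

Pressure gradient: |∂P/∂n| = 300 Pa / 528000 m = 5.68×10⁻⁴ Pa/m
Geostrophic balance (pressure-gradient force = Coriolis force):
V_g = (1/(fρ)) |∂P/∂n| = 5.68×10⁻⁴ / (8.57×10⁻⁵ × 1.08) = 6.14 m/s

6.1 m/s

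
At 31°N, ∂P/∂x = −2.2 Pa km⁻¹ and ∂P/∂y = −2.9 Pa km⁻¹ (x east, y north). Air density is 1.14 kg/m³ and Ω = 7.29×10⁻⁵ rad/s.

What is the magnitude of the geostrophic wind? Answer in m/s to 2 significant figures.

43 m/s

Coriolis parameter at 31°N:
f = 2Ω sin φ = 2 × 7.29×10⁻⁵ × sin 31° = 7.51×10⁻⁵ s⁻¹
Component geostrophic relations (x east, y north):
u_g = −(1/(fρ)) ∂P/∂y,  v_g = (1/(fρ)) ∂P/∂x
u_g = −(−2.9×10⁻³)/(7.51×10⁻⁵ × 1.14) = 33.9 m/s;  v_g = (−2.2×10⁻³)/(7.51×10⁻⁵ × 1.14) = −25.7 m/s
|V_g| = √(u_g² + v_g²) = 42.5 m/s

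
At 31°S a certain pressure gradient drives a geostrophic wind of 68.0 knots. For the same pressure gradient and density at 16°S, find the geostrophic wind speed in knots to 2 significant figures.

With the same pressure gradient and density, V_g ∝ 1/f ∝ 1/sin φ.
V₂ = V₁ · sin φ₁ / sin φ₂ = 68.0 × sin 31° / sin 16°
V₂ = 68.0 × 0.5150/0.2756 = 130 knots

130 knots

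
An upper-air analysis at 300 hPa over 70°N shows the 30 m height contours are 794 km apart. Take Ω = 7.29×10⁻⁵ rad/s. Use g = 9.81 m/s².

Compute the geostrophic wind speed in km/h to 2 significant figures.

Coriolis parameter at 70°N:
f = 2Ω sin φ = 2 × 7.29×10⁻⁵ × sin 70° = 1.37×10⁻⁴ s⁻¹
Height gradient: |∂Z/∂n| = 30 m / 794000 m = 3.78×10⁻⁵
On a pressure surface, geostrophic balance gives V_g = (g/f)|∂Z/∂n|:
V_g = 9.81 × 3.78×10⁻⁵ / 1.37×10⁻⁴ = 2.71 m/s
Converting: 2.71 m/s × 3.6 = 9.7 km/h

9.7 km/h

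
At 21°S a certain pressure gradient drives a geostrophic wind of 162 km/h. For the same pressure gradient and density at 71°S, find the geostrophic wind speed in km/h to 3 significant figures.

61.4 km/h

With the same pressure gradient and density, V_g ∝ 1/f ∝ 1/sin φ.
V₂ = V₁ · sin φ₁ / sin φ₂ = 162 × sin 21° / sin 71°
V₂ = 162 × 0.3584/0.9455 = 61.4 km/h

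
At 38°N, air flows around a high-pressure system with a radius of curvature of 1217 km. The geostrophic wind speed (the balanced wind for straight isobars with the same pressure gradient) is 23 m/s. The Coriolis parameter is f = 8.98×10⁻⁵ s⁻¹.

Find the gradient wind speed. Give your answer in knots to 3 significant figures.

Around a high, pressure-gradient force acts outward with centrifugal, so Coriolis balances both:
fV = (1/ρ)|∂P/∂n| + V²/R  →  V² − fR·V + fR·V_g = 0
With fR = 8.98×10⁻⁵ × 1217×10³ m = 109 m/s:
V = [fR − √((fR)² − 4 fR V_g)]/2 = [109 − √(109² − 4×109×23)]/2 = 32.9 m/s
Supergeostrophic (V > V_g = 23 m/s), as expected around a high.
Converting: 32.9 m/s × 1.944 = 64.0 knots

64.0 knots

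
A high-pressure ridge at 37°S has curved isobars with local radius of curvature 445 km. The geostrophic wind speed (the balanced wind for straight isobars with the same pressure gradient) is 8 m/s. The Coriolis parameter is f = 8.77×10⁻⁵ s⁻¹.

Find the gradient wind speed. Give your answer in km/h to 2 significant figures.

Around a high, pressure-gradient force acts outward with centrifugal, so Coriolis balances both:
fV = (1/ρ)|∂P/∂n| + V²/R  →  V² − fR·V + fR·V_g = 0
With fR = 8.77×10⁻⁵ × 445×10³ m = 39.0 m/s:
V = [fR − √((fR)² − 4 fR V_g)]/2 = [39.0 − √(39.0² − 4×39.0×8)]/2 = 11.2 m/s
Supergeostrophic (V > V_g = 8 m/s), as expected around a high.
Converting: 11.2 m/s × 3.6 = 40 km/h

40 km/h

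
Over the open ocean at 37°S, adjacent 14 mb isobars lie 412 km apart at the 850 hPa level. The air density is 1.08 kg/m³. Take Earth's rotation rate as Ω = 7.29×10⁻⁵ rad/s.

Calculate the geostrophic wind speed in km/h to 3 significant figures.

129 km/h

Coriolis parameter at 37°S:
f = 2Ω sin φ = 2 × 7.29×10⁻⁵ × sin 37° = 8.77×10⁻⁵ s⁻¹
Pressure gradient: |∂P/∂n| = 1400 Pa / 412000 m = 3.40×10⁻³ Pa/m
Geostrophic balance (pressure-gradient force = Coriolis force):
V_g = (1/(fρ)) |∂P/∂n| = 3.40×10⁻³ / (8.77×10⁻⁵ × 1.08) = 35.9 m/s
Converting: 35.9 m/s × 3.6 = 129 km/h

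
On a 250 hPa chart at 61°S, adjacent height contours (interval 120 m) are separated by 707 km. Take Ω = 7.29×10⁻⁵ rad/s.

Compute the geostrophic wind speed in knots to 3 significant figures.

25.4 knots

Coriolis parameter at 61°S:
f = 2Ω sin φ = 2 × 7.29×10⁻⁵ × sin 61° = 1.28×10⁻⁴ s⁻¹
Height gradient: |∂Z/∂n| = 120 m / 707000 m = 1.70×10⁻⁴
On a pressure surface, geostrophic balance gives V_g = (g/f)|∂Z/∂n|:
V_g = 9.81 × 1.70×10⁻⁴ / 1.28×10⁻⁴ = 13.1 m/s
Converting: 13.1 m/s × 1.944 = 25.4 knots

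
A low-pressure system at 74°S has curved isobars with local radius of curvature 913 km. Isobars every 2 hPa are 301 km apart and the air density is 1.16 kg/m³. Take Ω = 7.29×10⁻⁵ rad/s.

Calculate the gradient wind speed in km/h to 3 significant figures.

14.3 km/h

Coriolis parameter at 74°S:
f = 2Ω sin φ = 2 × 7.29×10⁻⁵ × sin 74° = 1.40×10⁻⁴ s⁻¹
Pressure gradient: |∂P/∂n| = 200 Pa / 301000 m = 6.64×10⁻⁴ Pa/m
Geostrophic speed: V_g = |∂P/∂n|/(fρ) = 6.64×10⁻⁴/(1.40×10⁻⁴ × 1.16) = 4.09 m/s
Around a low, centrifugal force acts outward with Coriolis, so pressure-gradient force balances both:
(1/ρ)|∂P/∂n| = fV + V²/R  →  V² + fR·V − fR·V_g = 0
With fR = 1.40×10⁻⁴ × 913×10³ m = 128 m/s:
V = [−fR + √((fR)² + 4 fR V_g)]/2 = [−128 + √(128² + 4×128×4.09)]/2 = 3.96 m/s
Subgeostrophic (V < V_g = 4.09 m/s), as expected around a low.
Converting: 3.96 m/s × 3.6 = 14.3 km/h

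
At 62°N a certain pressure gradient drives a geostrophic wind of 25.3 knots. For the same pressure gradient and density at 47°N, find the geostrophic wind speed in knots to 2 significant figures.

31 knots

With the same pressure gradient and density, V_g ∝ 1/f ∝ 1/sin φ.
V₂ = V₁ · sin φ₁ / sin φ₂ = 25.3 × sin 62° / sin 47°
V₂ = 25.3 × 0.8829/0.7314 = 31 knots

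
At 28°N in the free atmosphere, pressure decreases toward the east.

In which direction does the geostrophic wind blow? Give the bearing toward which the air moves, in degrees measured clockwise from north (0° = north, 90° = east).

The pressure-gradient force points toward the east (bearing 090°).
Geostrophic balance: in the Northern Hemisphere the Coriolis force deflects motion to the right, so the geostrophic wind blows 90° to the right of the pressure-gradient force (low pressure on the left).
Rotating 090° by 90° clockwise gives 180° — the wind blows toward the south.

180°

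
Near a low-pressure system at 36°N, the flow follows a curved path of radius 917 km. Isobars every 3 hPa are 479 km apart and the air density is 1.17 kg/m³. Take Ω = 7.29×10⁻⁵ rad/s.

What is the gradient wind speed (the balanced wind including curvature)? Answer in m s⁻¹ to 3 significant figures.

5.82 m s⁻¹

Coriolis parameter at 36°N:
f = 2Ω sin φ = 2 × 7.29×10⁻⁵ × sin 36° = 8.57×10⁻⁵ s⁻¹
Pressure gradient: |∂P/∂n| = 300 Pa / 479000 m = 6.26×10⁻⁴ Pa/m
Geostrophic speed: V_g = |∂P/∂n|/(fρ) = 6.26×10⁻⁴/(8.57×10⁻⁵ × 1.17) = 6.25 m/s
Around a low, centrifugal force acts outward with Coriolis, so pressure-gradient force balances both:
(1/ρ)|∂P/∂n| = fV + V²/R  →  V² + fR·V − fR·V_g = 0
With fR = 8.57×10⁻⁵ × 917×10³ m = 78.6 m/s:
V = [−fR + √((fR)² + 4 fR V_g)]/2 = [−78.6 + √(78.6² + 4×78.6×6.25)]/2 = 5.82 m/s
Subgeostrophic (V < V_g = 6.25 m/s), as expected around a low.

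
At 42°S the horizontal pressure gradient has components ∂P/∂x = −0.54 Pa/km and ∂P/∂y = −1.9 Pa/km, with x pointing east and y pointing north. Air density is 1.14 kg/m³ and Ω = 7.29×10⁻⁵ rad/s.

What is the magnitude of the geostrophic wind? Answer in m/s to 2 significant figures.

Coriolis parameter at 42°S:
f = 2Ω sin φ = 2 × 7.29×10⁻⁵ × sin 42° = 9.76×10⁻⁵ s⁻¹
In the Southern Hemisphere f is negative: f = −9.76×10⁻⁵ s⁻¹.
Component geostrophic relations (x east, y north):
u_g = −(1/(fρ)) ∂P/∂y,  v_g = (1/(fρ)) ∂P/∂x
u_g = −(−1.9×10⁻³)/(−9.76×10⁻⁵ × 1.14) = −17.1 m/s;  v_g = (−0.54×10⁻³)/(−9.76×10⁻⁵ × 1.14) = 4.86 m/s
|V_g| = √(u_g² + v_g²) = 17.8 m/s

18 m/s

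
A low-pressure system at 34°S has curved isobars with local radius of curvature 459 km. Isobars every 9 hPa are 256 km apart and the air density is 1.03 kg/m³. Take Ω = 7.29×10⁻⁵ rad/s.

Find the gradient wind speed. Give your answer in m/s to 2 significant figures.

Coriolis parameter at 34°S:
f = 2Ω sin φ = 2 × 7.29×10⁻⁵ × sin 34° = 8.15×10⁻⁵ s⁻¹
Pressure gradient: |∂P/∂n| = 900 Pa / 256000 m = 3.52×10⁻³ Pa/m
Geostrophic speed: V_g = |∂P/∂n|/(fρ) = 3.52×10⁻³/(8.15×10⁻⁵ × 1.03) = 41.9 m/s
Around a low, centrifugal force acts outward with Coriolis, so pressure-gradient force balances both:
(1/ρ)|∂P/∂n| = fV + V²/R  →  V² + fR·V − fR·V_g = 0
With fR = 8.15×10⁻⁵ × 459×10³ m = 37.4 m/s:
V = [−fR + √((fR)² + 4 fR V_g)]/2 = [−37.4 + √(37.4² + 4×37.4×41.9)]/2 = 25.1 m/s
Subgeostrophic (V < V_g = 41.9 m/s), as expected around a low.

25 m/s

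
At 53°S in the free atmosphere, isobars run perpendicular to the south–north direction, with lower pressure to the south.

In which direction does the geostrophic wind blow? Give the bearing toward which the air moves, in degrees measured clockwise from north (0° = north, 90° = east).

The pressure-gradient force points toward the south (bearing 180°).
Geostrophic balance: in the Southern Hemisphere the Coriolis force deflects motion to the left, so the geostrophic wind blows 90° to the left of the pressure-gradient force (low pressure on the right).
Rotating 180° by 90° counterclockwise gives 090° — the wind blows toward the east.

090°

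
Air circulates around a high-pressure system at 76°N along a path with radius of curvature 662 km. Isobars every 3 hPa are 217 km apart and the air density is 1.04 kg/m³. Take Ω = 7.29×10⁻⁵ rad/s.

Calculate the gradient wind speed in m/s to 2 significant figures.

11 m/s

Coriolis parameter at 76°N:
f = 2Ω sin φ = 2 × 7.29×10⁻⁵ × sin 76° = 1.41×10⁻⁴ s⁻¹
Pressure gradient: |∂P/∂n| = 300 Pa / 217000 m = 1.38×10⁻³ Pa/m
Geostrophic speed: V_g = |∂P/∂n|/(fρ) = 1.38×10⁻³/(1.41×10⁻⁴ × 1.04) = 9.40 m/s
Around a high, pressure-gradient force acts outward with centrifugal, so Coriolis balances both:
fV = (1/ρ)|∂P/∂n| + V²/R  →  V² − fR·V + fR·V_g = 0
With fR = 1.41×10⁻⁴ × 662×10³ m = 93.7 m/s:
V = [fR − √((fR)² − 4 fR V_g)]/2 = [93.7 − √(93.7² − 4×93.7×9.4)]/2 = 10.6 m/s
Supergeostrophic (V > V_g = 9.4 m/s), as expected around a high.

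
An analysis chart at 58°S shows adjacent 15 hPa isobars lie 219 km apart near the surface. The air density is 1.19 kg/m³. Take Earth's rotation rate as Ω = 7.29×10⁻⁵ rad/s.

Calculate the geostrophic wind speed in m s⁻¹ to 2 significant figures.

Coriolis parameter at 58°S:
f = 2Ω sin φ = 2 × 7.29×10⁻⁵ × sin 58° = 1.24×10⁻⁴ s⁻¹
Pressure gradient: |∂P/∂n| = 1500 Pa / 219000 m = 6.85×10⁻³ Pa/m
Geostrophic balance (pressure-gradient force = Coriolis force):
V_g = (1/(fρ)) |∂P/∂n| = 6.85×10⁻³ / (1.24×10⁻⁴ × 1.19) = 46.6 m/s

47 m s⁻¹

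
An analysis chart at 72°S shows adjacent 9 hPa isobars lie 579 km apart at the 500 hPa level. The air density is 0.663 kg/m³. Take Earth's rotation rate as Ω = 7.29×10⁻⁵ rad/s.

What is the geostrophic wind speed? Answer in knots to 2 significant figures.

Coriolis parameter at 72°S:
f = 2Ω sin φ = 2 × 7.29×10⁻⁵ × sin 72° = 1.39×10⁻⁴ s⁻¹
Pressure gradient: |∂P/∂n| = 900 Pa / 579000 m = 1.55×10⁻³ Pa/m
Geostrophic balance (pressure-gradient force = Coriolis force):
V_g = (1/(fρ)) |∂P/∂n| = 1.55×10⁻³ / (1.39×10⁻⁴ × 0.663) = 16.9 m/s
Converting: 16.9 m/s × 1.944 = 33 knots

33 knots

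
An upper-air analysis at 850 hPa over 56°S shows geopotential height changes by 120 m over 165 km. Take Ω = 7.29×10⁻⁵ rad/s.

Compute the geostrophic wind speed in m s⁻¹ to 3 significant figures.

Coriolis parameter at 56°S:
f = 2Ω sin φ = 2 × 7.29×10⁻⁵ × sin 56° = 1.21×10⁻⁴ s⁻¹
Height gradient: |∂Z/∂n| = 120 m / 165000 m = 7.27×10⁻⁴
On a pressure surface, geostrophic balance gives V_g = (g/f)|∂Z/∂n|:
V_g = 9.81 × 7.27×10⁻⁴ / 1.21×10⁻⁴ = 59.0 m/s

59.0 m s⁻¹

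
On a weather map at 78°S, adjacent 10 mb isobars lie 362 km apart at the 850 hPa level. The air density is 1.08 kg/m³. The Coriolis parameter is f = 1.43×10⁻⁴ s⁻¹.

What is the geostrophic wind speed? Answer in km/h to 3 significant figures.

64.4 km/h

Pressure gradient: |∂P/∂n| = 1000 Pa / 362000 m = 2.76×10⁻³ Pa/m
Geostrophic balance (pressure-gradient force = Coriolis force):
V_g = (1/(fρ)) |∂P/∂n| = 2.76×10⁻³ / (1.43×10⁻⁴ × 1.08) = 17.9 m/s
Converting: 17.9 m/s × 3.6 = 64.4 km/h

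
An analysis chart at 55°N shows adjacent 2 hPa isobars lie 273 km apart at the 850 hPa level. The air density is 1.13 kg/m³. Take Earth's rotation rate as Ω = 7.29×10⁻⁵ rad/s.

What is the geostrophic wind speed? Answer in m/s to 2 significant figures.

Coriolis parameter at 55°N:
f = 2Ω sin φ = 2 × 7.29×10⁻⁵ × sin 55° = 1.19×10⁻⁴ s⁻¹
Pressure gradient: |∂P/∂n| = 200 Pa / 273000 m = 7.33×10⁻⁴ Pa/m
Geostrophic balance (pressure-gradient force = Coriolis force):
V_g = (1/(fρ)) |∂P/∂n| = 7.33×10⁻⁴ / (1.19×10⁻⁴ × 1.13) = 5.43 m/s

5.4 m/s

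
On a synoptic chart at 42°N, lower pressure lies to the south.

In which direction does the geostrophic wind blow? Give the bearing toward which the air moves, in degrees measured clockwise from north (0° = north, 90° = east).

270°

The pressure-gradient force points toward the south (bearing 180°).
Geostrophic balance: in the Northern Hemisphere the Coriolis force deflects motion to the right, so the geostrophic wind blows 90° to the right of the pressure-gradient force (low pressure on the left).
Rotating 180° by 90° clockwise gives 270° — the wind blows toward the west.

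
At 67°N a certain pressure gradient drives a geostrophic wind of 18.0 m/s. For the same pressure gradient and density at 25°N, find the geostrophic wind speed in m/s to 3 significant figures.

39.2 m/s

With the same pressure gradient and density, V_g ∝ 1/f ∝ 1/sin φ.
V₂ = V₁ · sin φ₁ / sin φ₂ = 18.0 × sin 67° / sin 25°
V₂ = 18.0 × 0.9205/0.4226 = 39.2 m/s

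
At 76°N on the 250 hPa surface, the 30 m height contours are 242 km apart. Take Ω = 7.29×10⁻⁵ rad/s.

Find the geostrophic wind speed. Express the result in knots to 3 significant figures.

16.7 knots

Coriolis parameter at 76°N:
f = 2Ω sin φ = 2 × 7.29×10⁻⁵ × sin 76° = 1.41×10⁻⁴ s⁻¹
Height gradient: |∂Z/∂n| = 30 m / 242000 m = 1.24×10⁻⁴
On a pressure surface, geostrophic balance gives V_g = (g/f)|∂Z/∂n|:
V_g = 9.81 × 1.24×10⁻⁴ / 1.41×10⁻⁴ = 8.60 m/s
Converting: 8.60 m/s × 1.944 = 16.7 knots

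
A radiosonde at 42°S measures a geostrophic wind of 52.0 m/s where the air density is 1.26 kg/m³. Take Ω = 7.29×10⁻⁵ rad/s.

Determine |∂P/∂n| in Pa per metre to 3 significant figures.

Coriolis parameter at 42°S:
f = 2Ω sin φ = 2 × 7.29×10⁻⁵ × sin 42° = 9.76×10⁻⁵ s⁻¹
Geostrophic balance rearranged: |∂P/∂n| = f ρ V_g
|∂P/∂n| = 9.76×10⁻⁵ × 1.26 × 52.0 = 6.39×10⁻³ Pa/m

6.39×10⁻³ Pa/m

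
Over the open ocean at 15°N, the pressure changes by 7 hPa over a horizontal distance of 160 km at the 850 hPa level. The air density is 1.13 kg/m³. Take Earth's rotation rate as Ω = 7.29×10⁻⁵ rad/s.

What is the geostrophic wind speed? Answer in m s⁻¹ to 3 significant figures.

Coriolis parameter at 15°N:
f = 2Ω sin φ = 2 × 7.29×10⁻⁵ × sin 15° = 3.77×10⁻⁵ s⁻¹
Pressure gradient: |∂P/∂n| = 700 Pa / 160000 m = 4.38×10⁻³ Pa/m
Geostrophic balance (pressure-gradient force = Coriolis force):
V_g = (1/(fρ)) |∂P/∂n| = 4.38×10⁻³ / (3.77×10⁻⁵ × 1.13) = 103 m/s

103 m s⁻¹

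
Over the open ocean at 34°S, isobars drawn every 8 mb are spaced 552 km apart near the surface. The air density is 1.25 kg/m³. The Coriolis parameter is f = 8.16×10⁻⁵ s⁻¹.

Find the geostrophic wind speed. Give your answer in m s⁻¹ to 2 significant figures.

14 m s⁻¹

Pressure gradient: |∂P/∂n| = 800 Pa / 552000 m = 1.45×10⁻³ Pa/m
Geostrophic balance (pressure-gradient force = Coriolis force):
V_g = (1/(fρ)) |∂P/∂n| = 1.45×10⁻³ / (8.16×10⁻⁵ × 1.25) = 14.2 m/s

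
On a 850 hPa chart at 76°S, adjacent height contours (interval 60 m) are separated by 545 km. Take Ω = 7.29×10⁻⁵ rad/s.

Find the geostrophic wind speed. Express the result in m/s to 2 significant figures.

7.6 m/s

Coriolis parameter at 76°S:
f = 2Ω sin φ = 2 × 7.29×10⁻⁵ × sin 76° = 1.41×10⁻⁴ s⁻¹
Height gradient: |∂Z/∂n| = 60 m / 545000 m = 1.10×10⁻⁴
On a pressure surface, geostrophic balance gives V_g = (g/f)|∂Z/∂n|:
V_g = 9.81 × 1.10×10⁻⁴ / 1.41×10⁻⁴ = 7.63 m/s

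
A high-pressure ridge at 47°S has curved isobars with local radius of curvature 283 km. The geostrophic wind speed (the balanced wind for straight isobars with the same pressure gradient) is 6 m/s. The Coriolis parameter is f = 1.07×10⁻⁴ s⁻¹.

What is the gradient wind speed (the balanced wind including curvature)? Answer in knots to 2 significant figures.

16 knots

Around a high, pressure-gradient force acts outward with centrifugal, so Coriolis balances both:
fV = (1/ρ)|∂P/∂n| + V²/R  →  V² − fR·V + fR·V_g = 0
With fR = 1.07×10⁻⁴ × 283×10³ m = 30.3 m/s:
V = [fR − √((fR)² − 4 fR V_g)]/2 = [30.3 − √(30.3² − 4×30.3×6)]/2 = 8.24 m/s
Supergeostrophic (V > V_g = 6 m/s), as expected around a high.
Converting: 8.24 m/s × 1.944 = 16 knots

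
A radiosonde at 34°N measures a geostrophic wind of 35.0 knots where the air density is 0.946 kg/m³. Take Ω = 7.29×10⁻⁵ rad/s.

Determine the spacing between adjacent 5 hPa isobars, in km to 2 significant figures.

Coriolis parameter at 34°N:
f = 2Ω sin φ = 2 × 7.29×10⁻⁵ × sin 34° = 8.15×10⁻⁵ s⁻¹
Wind speed in SI: 35.0 knots = 18.0 m/s
Geostrophic balance rearranged: |∂P/∂n| = f ρ V_g
|∂P/∂n| = 8.15×10⁻⁵ × 0.946 × 18.0 = 1.39×10⁻³ Pa/m
Isobar spacing: Δn = ΔP/|∂P/∂n| = 500 Pa / 1.39×10⁻³ Pa/m = 360042 m ≈ 360 km

360 km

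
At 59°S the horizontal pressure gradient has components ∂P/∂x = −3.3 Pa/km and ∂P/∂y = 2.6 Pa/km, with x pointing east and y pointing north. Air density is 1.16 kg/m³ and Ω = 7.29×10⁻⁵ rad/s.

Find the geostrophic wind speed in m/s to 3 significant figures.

29.0 m/s

Coriolis parameter at 59°S:
f = 2Ω sin φ = 2 × 7.29×10⁻⁵ × sin 59° = 1.25×10⁻⁴ s⁻¹
In the Southern Hemisphere f is negative: f = −1.25×10⁻⁴ s⁻¹.
Component geostrophic relations (x east, y north):
u_g = −(1/(fρ)) ∂P/∂y,  v_g = (1/(fρ)) ∂P/∂x
u_g = −(2.6×10⁻³)/(−1.25×10⁻⁴ × 1.16) = 17.9 m/s;  v_g = (−3.3×10⁻³)/(−1.25×10⁻⁴ × 1.16) = 22.8 m/s
|V_g| = √(u_g² + v_g²) = 29.0 m/s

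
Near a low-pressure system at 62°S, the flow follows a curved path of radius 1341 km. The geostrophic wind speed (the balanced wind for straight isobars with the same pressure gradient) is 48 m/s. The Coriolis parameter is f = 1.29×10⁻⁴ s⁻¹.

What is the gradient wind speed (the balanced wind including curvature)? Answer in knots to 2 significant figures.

Around a low, centrifugal force acts outward with Coriolis, so pressure-gradient force balances both:
(1/ρ)|∂P/∂n| = fV + V²/R  →  V² + fR·V − fR·V_g = 0
With fR = 1.29×10⁻⁴ × 1341×10³ m = 173 m/s:
V = [−fR + √((fR)² + 4 fR V_g)]/2 = [−173 + √(173² + 4×173×48)]/2 = 39.1 m/s
Subgeostrophic (V < V_g = 48 m/s), as expected around a low.
Converting: 39.1 m/s × 1.944 = 76 knots

76 knots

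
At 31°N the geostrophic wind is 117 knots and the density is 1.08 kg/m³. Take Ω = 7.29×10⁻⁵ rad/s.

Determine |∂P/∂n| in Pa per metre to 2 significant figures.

Coriolis parameter at 31°N:
f = 2Ω sin φ = 2 × 7.29×10⁻⁵ × sin 31° = 7.51×10⁻⁵ s⁻¹
Wind speed in SI: 117 knots = 60.2 m/s
Geostrophic balance rearranged: |∂P/∂n| = f ρ V_g
|∂P/∂n| = 7.51×10⁻⁵ × 1.08 × 60.2 = 4.88×10⁻³ Pa/m

4.9×10⁻³ Pa/m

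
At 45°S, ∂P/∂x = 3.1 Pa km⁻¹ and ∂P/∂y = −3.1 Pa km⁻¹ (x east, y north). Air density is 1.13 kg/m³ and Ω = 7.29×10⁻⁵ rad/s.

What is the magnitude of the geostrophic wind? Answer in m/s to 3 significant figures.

37.6 m/s

Coriolis parameter at 45°S:
f = 2Ω sin φ = 2 × 7.29×10⁻⁵ × sin 45° = 1.03×10⁻⁴ s⁻¹
In the Southern Hemisphere f is negative: f = −1.03×10⁻⁴ s⁻¹.
Component geostrophic relations (x east, y north):
u_g = −(1/(fρ)) ∂P/∂y,  v_g = (1/(fρ)) ∂P/∂x
u_g = −(−3.1×10⁻³)/(−1.03×10⁻⁴ × 1.13) = −26.6 m/s;  v_g = (3.1×10⁻³)/(−1.03×10⁻⁴ × 1.13) = −26.6 m/s
|V_g| = √(u_g² + v_g²) = 37.6 m/s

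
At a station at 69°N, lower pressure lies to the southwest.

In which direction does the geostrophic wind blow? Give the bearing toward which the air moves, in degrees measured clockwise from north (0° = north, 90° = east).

315°

The pressure-gradient force points toward the southwest (bearing 225°).
Geostrophic balance: in the Northern Hemisphere the Coriolis force deflects motion to the right, so the geostrophic wind blows 90° to the right of the pressure-gradient force (low pressure on the left).
Rotating 225° by 90° clockwise gives 315° — the wind blows toward the northwest.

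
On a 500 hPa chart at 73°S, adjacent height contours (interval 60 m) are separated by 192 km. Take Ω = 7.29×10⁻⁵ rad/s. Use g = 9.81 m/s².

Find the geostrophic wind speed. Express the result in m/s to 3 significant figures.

22.0 m/s

Coriolis parameter at 73°S:
f = 2Ω sin φ = 2 × 7.29×10⁻⁵ × sin 73° = 1.39×10⁻⁴ s⁻¹
Height gradient: |∂Z/∂n| = 60 m / 192000 m = 3.12×10⁻⁴
On a pressure surface, geostrophic balance gives V_g = (g/f)|∂Z/∂n|:
V_g = 9.81 × 3.12×10⁻⁴ / 1.39×10⁻⁴ = 22.0 m/s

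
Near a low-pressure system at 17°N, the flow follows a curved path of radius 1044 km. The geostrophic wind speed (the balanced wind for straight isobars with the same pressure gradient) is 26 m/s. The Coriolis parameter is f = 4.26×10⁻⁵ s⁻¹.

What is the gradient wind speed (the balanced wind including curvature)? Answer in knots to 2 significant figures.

Around a low, centrifugal force acts outward with Coriolis, so pressure-gradient force balances both:
(1/ρ)|∂P/∂n| = fV + V²/R  →  V² + fR·V − fR·V_g = 0
With fR = 4.26×10⁻⁵ × 1044×10³ m = 44.5 m/s:
V = [−fR + √((fR)² + 4 fR V_g)]/2 = [−44.5 + √(44.5² + 4×44.5×26)]/2 = 18.4 m/s
Subgeostrophic (V < V_g = 26 m/s), as expected around a low.
Converting: 18.4 m/s × 1.944 = 36 knots

36 knots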